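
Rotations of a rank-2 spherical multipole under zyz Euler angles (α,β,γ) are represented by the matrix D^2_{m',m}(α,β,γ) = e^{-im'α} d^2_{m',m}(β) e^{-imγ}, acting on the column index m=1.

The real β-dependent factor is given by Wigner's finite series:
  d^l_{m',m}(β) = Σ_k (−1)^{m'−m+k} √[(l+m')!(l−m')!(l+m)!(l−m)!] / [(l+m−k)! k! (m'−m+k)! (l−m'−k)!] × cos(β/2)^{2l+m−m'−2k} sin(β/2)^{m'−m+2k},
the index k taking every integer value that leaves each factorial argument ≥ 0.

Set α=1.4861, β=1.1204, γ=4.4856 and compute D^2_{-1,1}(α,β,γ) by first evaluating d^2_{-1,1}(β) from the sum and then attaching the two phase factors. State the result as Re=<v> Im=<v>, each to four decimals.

D^2_{-1,1}(1.4861,1.1204,4.4856) = e^{-i·-1·1.4861}·d^2_{-1,1}(1.1204)·e^{-i·1·4.4856}. Compute d first:
c=cos(1.1204/2)=0.847149, s=sin(1.1204/2)=0.531356; N=√[1·6·6·1]=6.000000
k: max(0,(1)−(-1))=2 … min(2+(1),2−(-1))=3
  k=2: (−1)^0·6.0000/(2)·0.8471^2·0.5314^2 = +0.607871
  k=3: (−1)^1·6.0000/(6)·0.8471^0·0.5314^4 = -0.079715
d^2_{-1,1}(1.1204) = +0.607871 -0.079715 = +0.528156
Phases: e^{-i·(-1)·1.4861}=+0.084595+0.996415i, e^{-i·(1)·4.4856}=-0.224850+0.974393i ⇒ D=-0.522833-0.074795i

Re=-0.5228 Im=-0.0748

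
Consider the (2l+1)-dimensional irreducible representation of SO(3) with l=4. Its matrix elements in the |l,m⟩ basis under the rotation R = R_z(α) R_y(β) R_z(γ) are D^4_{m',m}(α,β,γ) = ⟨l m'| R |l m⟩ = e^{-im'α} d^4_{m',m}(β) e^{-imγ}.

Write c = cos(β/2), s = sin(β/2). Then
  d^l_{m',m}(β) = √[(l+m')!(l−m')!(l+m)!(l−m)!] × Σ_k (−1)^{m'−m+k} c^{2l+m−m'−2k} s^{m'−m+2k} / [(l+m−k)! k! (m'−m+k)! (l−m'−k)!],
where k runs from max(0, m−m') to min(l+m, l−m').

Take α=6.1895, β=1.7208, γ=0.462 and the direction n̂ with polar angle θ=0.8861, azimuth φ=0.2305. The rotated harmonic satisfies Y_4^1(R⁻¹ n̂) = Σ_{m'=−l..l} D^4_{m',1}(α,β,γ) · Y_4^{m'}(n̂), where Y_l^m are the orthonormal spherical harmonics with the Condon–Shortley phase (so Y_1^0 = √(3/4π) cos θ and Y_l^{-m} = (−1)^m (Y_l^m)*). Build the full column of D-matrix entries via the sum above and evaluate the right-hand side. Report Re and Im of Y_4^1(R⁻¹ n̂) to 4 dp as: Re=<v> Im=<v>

Re=-0.0341 Im=0.0342

Need the full column D^4_{m',1} for m'=−4..4 at α=6.1895, β=1.7208, γ=0.462.
cos(β/2)=0.652134, sin(β/2)=0.758103
d^4_{-4,1}: single k=5 term ⇒ +0.519694;  D = +0.348136-0.385854i
d^4_{-3,1}: k∈[4..5] ⇒ +0.790280 -0.640789 = +0.149491;  D = +0.110086-0.101137i
d^4_{-2,1}: k∈[3..5] ⇒ +0.726751 -1.473193 +0.398174 = -0.348269;  D = -0.277384+0.210593i
d^4_{-1,1}: k∈[2..5] ⇒ +0.442058 -1.792187 +1.210978 -0.109101 = -0.248252;  D = -0.210900+0.130959i
d^4_{0,1}: k∈[1..4] ⇒ +0.170060 -1.378913 +1.863459 -0.419712 = +0.234894;  D = +0.210268-0.104701i
d^4_{1,1}: k∈[0..3] ⇒ +0.032711 -0.663087 +1.792187 -0.807319 = +0.354493;  D = +0.330719-0.127633i
d^4_{2,1}: k∈[0..2] ⇒ -0.161333 +1.090126 -0.982129 = -0.053336;  D = -0.051337+0.014464i
d^4_{3,1}: k∈[0..1] ⇒ +0.350873 -0.790280 = -0.439408;  D = -0.432234+0.079075i
d^4_{4,1}: single k=0 term ⇒ -0.384560;  D = -0.383097+0.033514i
Y_4^{m'}(θ=0.8861,φ=0.2305) and Σ D·Y over m':
  (+0.3481-0.3859i)·(+0.0963-0.1270i)  (+0.1101-0.1011i)·(+0.2834-0.2346i)  (-0.2774+0.2106i)·(+0.3236-0.1607i)  (-0.2109+0.1310i)·(-0.0452+0.0106i)  (+0.2103-0.1047i)·(-0.3597+0.0000i)  (+0.3307-0.1276i)·(+0.0452+0.0106i)  (-0.0513+0.0145i)·(+0.3236+0.1607i)  (-0.4322+0.0791i)·(-0.2834-0.2346i)  (-0.3831+0.0335i)·(+0.0963+0.1270i)
Y_4^1(R⁻¹ n̂) = -0.034123+0.034154i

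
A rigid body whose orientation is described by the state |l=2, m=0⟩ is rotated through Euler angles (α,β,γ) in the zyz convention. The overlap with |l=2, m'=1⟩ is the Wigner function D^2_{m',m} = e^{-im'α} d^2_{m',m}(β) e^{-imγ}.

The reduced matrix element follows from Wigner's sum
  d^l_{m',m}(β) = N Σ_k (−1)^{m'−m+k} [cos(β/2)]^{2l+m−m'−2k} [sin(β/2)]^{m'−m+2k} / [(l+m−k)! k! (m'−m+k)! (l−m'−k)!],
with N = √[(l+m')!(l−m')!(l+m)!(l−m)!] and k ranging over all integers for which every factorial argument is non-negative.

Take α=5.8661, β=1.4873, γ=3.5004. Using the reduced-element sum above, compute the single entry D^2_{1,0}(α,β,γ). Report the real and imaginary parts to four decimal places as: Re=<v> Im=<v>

Re=-0.0931 Im=-0.0412

D^2_{1,0}(5.8661,1.4873,3.5004) = e^{-i·1·5.8661}·d^2_{1,0}(1.4873)·e^{-i·0·3.5004}. Compute d first:
c=cos(1.4873/2)=0.736002, s=sin(1.4873/2)=0.676979; N=√[6·1·2·2]=4.898979
The bounds max(0,m−m')=0 and min(l+m,l−m')=1 give 2 terms
  k=0: (−1)^1·4.8990/(2)·0.7360^3·0.6770^1 = -0.661133
  k=1: (−1)^2·4.8990/(2)·0.7360^1·0.6770^3 = +0.559346
d^2_{1,0}(1.4873) = -0.661133 +0.559346 = -0.101787
D = (+0.914274+0.405097i)·(-0.101787)·(+1.000000+0.000000i) = -0.093061-0.041234i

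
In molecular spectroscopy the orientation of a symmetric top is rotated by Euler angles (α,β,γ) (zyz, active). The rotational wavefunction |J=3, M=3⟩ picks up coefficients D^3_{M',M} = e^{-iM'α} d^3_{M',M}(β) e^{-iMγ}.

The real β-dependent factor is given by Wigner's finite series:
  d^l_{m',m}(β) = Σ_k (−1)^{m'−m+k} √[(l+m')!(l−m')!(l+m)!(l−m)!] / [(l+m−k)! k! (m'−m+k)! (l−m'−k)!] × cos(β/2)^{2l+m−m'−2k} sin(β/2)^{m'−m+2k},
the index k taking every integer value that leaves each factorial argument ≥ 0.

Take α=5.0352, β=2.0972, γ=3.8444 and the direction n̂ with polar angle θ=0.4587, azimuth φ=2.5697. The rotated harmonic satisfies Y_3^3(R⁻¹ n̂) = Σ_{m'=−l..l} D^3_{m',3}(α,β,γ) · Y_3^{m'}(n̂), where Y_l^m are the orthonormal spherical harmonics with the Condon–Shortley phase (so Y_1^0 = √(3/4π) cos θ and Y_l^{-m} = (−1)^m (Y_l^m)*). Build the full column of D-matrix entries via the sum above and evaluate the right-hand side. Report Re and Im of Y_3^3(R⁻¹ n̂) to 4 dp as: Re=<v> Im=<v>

Re=-0.0833 Im=0.0882

Need the full column D^3_{m',3} for m'=−3..3 at α=5.0352, β=2.0972, γ=3.8444.
cos(β/2)=0.498785, sin(β/2)=0.866726
d^3_{-3,3}: single k=6 term ⇒ +0.423926;  D = -0.385192-0.177034i
d^3_{-2,3}: single k=5 term ⇒ +0.597582;  D = +0.064411-0.594101i
d^3_{-1,3}: single k=4 term ⇒ +0.543750;  D = +0.531252-0.115909i
d^3_{0,3}: single k=3 term ⇒ +0.361327;  D = +0.185035+0.310353i
d^3_{1,3}: single k=2 term ⇒ +0.180079;  D = -0.117431+0.136523i
d^3_{2,3}: single k=1 term ⇒ +0.065543;  D = -0.060682-0.024770i
d^3_{3,3}: single k=0 term ⇒ +0.015399;  D = +0.000996-0.015366i
Y_3^{m'}(θ=0.4587,φ=2.5697) and Σ D·Y over m':
  (-0.3852-0.1770i)·(+0.0052-0.0358i)  (+0.0644-0.5941i)·(+0.0744+0.1635i)  (+0.5313-0.1159i)·(-0.3634-0.2339i)  (+0.1850+0.3104i)·(+0.3412+0.0000i)  (-0.1174+0.1365i)·(+0.3634-0.2339i)  (-0.0607-0.0248i)·(+0.0744-0.1635i)  (+0.0010-0.0154i)·(-0.0052-0.0358i)
Y_3^3(R⁻¹ n̂) = -0.083288+0.088167i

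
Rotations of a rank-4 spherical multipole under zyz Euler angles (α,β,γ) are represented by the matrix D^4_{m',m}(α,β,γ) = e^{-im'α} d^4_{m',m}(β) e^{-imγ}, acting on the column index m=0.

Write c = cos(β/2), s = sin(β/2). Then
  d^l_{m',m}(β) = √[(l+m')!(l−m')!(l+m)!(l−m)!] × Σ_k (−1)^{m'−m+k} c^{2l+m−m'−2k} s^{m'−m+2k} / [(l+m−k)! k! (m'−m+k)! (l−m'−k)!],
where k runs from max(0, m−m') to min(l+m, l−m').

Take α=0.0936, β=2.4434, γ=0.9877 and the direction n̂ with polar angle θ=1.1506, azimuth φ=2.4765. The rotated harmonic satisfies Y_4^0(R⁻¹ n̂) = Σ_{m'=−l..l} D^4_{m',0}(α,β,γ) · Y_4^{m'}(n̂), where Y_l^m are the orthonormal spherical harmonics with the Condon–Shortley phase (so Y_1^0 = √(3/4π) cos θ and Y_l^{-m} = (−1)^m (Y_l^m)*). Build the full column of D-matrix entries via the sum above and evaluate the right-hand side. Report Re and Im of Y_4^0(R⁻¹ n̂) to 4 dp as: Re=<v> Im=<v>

Re=-0.3123 Im=0.0000

Need the full column D^4_{m',0} for m'=−4..4 at α=0.0936, β=2.4434, γ=0.9877.
cos(β/2)=0.342049, sin(β/2)=0.939682
d^4_{-4,0}: single k=4 term ⇒ +0.089295;  D = +0.083109+0.032656i
d^4_{-3,0}: k∈[3..4] ⇒ +0.045967 -0.346923 = -0.300956;  D = -0.289169-0.083402i
d^4_{-2,0}: k∈[2..4] ⇒ +0.013416 -0.270001 +0.764158 = +0.507572;  D = +0.498705+0.094464i
d^4_{-1,0}: k∈[1..4] ⇒ +0.002302 -0.104244 +0.786748 -0.989624 = -0.304818;  D = -0.303483-0.028489i
d^4_{0,0}: k∈[0..4] ⇒ +0.000187 -0.022626 +0.384219 -1.288790 +0.607922 = -0.319087;  D = -0.319087+0.000000i
d^4_{1,0}: k∈[0..3] ⇒ -0.002302 +0.104244 -0.786748 +0.989624 = +0.304818;  D = +0.303483-0.028489i
d^4_{2,0}: k∈[0..2] ⇒ +0.013416 -0.270001 +0.764158 = +0.507572;  D = +0.498705-0.094464i
d^4_{3,0}: k∈[0..1] ⇒ -0.045967 +0.346923 = +0.300956;  D = +0.289169-0.083402i
d^4_{4,0}: single k=0 term ⇒ +0.089295;  D = +0.083109-0.032656i
Y_4^{m'}(θ=1.1506,φ=2.4765) and Σ D·Y over m':
  (+0.0831+0.0327i)·(-0.2726+0.1423i)  (-0.2892-0.0834i)·(+0.1600-0.3541i)  (+0.4987+0.0945i)·(+0.0110+0.0447i)  (-0.3035-0.0285i)·(+0.2544+0.1995i)  (-0.3191+0.0000i)·(-0.1082+0.0000i)  (+0.3035-0.0285i)·(-0.2544+0.1995i)  (+0.4987-0.0945i)·(+0.0110-0.0447i)  (+0.2892-0.0834i)·(-0.1600-0.3541i)  (+0.0831-0.0327i)·(-0.2726-0.1423i)
Y_4^0(R⁻¹ n̂) = -0.312265-0.000000i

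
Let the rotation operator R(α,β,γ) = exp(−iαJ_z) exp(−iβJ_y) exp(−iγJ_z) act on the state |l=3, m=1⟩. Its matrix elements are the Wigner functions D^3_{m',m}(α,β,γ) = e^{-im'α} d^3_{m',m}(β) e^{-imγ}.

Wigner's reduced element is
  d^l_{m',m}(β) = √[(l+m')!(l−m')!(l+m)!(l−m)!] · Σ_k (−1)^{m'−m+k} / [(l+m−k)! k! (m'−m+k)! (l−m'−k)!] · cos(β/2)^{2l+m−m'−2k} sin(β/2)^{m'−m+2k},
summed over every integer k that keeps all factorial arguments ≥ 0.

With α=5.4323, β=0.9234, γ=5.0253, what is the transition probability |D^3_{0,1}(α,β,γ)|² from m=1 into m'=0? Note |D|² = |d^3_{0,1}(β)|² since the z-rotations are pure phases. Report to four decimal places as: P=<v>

P=0.0800

First d^3_{0,1}(β=0.9234), then the phase factors e^{-i(0)α} and e^{-i(1)γ}:
c=cos(0.9234/2)=0.895296, s=sin(0.9234/2)=0.445471; N=√[6·6·24·2]=41.569219
k: max(0,(1)−(0))=1 … min(3+(1),3−(0))=3
  k=1: (−1)^0·41.5692/(12)·0.8953^5·0.4455^1 = +0.887655
  k=2: (−1)^1·41.5692/(4)·0.8953^3·0.4455^3 = -0.659280
  k=3: (−1)^2·41.5692/(12)·0.8953^1·0.4455^5 = +0.054407
d^3_{0,1}(0.9234) = +0.887655 -0.659280 +0.054407 = +0.282782
|D^3_{0,1}|² = |d^3_{0,1}(β)|² = (+0.282782)² = 0.079965 (the z-rotation phases have unit modulus)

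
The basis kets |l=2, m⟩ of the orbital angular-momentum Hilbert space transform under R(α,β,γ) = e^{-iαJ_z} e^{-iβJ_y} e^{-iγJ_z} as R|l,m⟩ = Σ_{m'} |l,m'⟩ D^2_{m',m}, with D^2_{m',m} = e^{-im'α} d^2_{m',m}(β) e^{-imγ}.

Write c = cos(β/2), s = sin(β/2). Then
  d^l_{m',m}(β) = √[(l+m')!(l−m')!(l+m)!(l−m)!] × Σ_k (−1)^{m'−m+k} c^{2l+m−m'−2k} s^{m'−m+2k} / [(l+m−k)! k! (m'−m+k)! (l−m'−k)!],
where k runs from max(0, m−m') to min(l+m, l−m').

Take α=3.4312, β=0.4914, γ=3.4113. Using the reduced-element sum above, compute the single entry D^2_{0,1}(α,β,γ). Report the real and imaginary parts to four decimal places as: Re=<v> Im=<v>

Re=-0.4911 Im=0.1358

Split into d^2_{0,1}(β=0.4914) × two z-phases.
With c≡cos(β/2)=0.969967 and s≡sin(β/2)=0.243235, N=[2·2·6·1]^{1/2}=4.898979
k: max(0,(1)−(0))=1 … min(2+(1),2−(0))=2
  k=1: (−1)^0·4.8990/(2)·0.9700^3·0.2432^1 = +0.543718
  k=2: (−1)^1·4.8990/(2)·0.9700^1·0.2432^3 = -0.034191
d^2_{0,1}(0.4914) = +0.543718 -0.034191 = +0.509527
Attach z-rotation phases: D = e^{-i(0)(3.4312)}·(+0.509527)·e^{-i(1)(3.4113)} = -0.491107+0.135763i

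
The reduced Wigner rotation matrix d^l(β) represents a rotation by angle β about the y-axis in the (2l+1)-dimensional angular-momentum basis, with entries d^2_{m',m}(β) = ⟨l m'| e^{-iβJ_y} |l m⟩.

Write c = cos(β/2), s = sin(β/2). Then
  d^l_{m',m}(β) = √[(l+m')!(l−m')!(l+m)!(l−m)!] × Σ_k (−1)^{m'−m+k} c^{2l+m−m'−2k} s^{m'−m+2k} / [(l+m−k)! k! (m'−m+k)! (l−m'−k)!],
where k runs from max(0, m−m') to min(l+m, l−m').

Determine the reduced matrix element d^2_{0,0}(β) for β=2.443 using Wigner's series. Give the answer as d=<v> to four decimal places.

d^2_{0,0}(β=2.443) via Wigner's sum:
c=cos(2.443/2)=0.342237, s=sin(2.443/2)=0.939614; N=√[2·2·2·2]=4.000000
The bounds max(0,m−m')=0 and min(l+m,l−m')=2 give 3 terms
  k=0: (−1)^0·4.0000/(4)·0.3422^4·0.9396^0 = +0.013718
  k=1: (−1)^1·4.0000/(1)·0.3422^2·0.9396^2 = -0.413630
  k=2: (−1)^2·4.0000/(4)·0.3422^0·0.9396^4 = +0.779467
d^2_{0,0}(2.443) = +0.013718 -0.413630 +0.779467 = +0.379555

d=0.3796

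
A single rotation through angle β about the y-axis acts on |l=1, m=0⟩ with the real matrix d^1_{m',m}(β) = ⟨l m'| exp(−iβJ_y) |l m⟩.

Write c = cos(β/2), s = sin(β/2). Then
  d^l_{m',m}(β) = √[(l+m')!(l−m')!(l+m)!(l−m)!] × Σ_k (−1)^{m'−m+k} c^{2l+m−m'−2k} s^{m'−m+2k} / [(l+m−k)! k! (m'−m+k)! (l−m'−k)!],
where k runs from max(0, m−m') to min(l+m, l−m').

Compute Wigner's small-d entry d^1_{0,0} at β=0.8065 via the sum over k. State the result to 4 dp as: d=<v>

d^1_{0,0}(β=0.8065) via Wigner's sum:
Half-angle: c=0.919791, s=0.392410. N=√(1·1·1·1)=1.000000
k∈{0,1} keeps every argument non-negative
  k=0: (−1)^0·1.0000/(1)·0.9198^2·0.3924^0 = +0.846015
  k=1: (−1)^1·1.0000/(1)·0.9198^0·0.3924^2 = -0.153985
d^1_{0,0}(0.8065) = +0.846015 -0.153985 = +0.692029

d=0.6920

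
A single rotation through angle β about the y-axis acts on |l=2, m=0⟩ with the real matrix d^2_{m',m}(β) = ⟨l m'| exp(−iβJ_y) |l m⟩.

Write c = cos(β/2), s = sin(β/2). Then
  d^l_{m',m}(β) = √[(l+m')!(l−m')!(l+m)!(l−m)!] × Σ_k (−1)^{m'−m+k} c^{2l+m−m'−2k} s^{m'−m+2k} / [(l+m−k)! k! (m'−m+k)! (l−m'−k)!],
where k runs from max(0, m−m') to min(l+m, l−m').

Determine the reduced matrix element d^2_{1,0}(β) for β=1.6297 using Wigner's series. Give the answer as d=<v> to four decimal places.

d^2_{1,0}(β=1.6297) via Wigner's sum:
With c≡cos(β/2)=0.685978 and s≡sin(β/2)=0.727623, N=[6·1·2·2]^{1/2}=4.898979
Admissible k: 0..1 (factorial args all ≥0)
  k=0: (−1)^1·4.8990/(2)·0.6860^3·0.7276^1 = -0.575323
  k=1: (−1)^2·4.8990/(2)·0.6860^1·0.7276^3 = +0.647298
d^2_{1,0}(1.6297) = -0.575323 +0.647298 = +0.071975

d=0.0720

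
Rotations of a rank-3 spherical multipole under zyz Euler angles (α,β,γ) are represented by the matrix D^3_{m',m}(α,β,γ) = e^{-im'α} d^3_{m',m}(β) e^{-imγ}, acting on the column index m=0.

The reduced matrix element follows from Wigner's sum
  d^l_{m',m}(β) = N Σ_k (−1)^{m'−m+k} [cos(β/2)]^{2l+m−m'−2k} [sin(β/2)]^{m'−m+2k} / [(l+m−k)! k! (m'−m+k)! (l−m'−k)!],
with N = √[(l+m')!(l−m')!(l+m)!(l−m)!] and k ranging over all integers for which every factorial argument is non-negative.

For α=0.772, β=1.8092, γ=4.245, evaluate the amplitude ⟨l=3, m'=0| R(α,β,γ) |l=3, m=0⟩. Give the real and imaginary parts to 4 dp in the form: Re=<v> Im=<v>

Re=0.3213 Im=0.0000

D^3_{0,0}(0.772,1.8092,4.245) = e^{-i·0·0.772}·d^3_{0,0}(1.8092)·e^{-i·0·4.245}. Compute d first:
c=cos(1.8092/2)=0.618000, s=sin(1.8092/2)=0.786178; N=√[6·6·6·6]=36.000000
The bounds max(0,m−m')=0 and min(l+m,l−m')=3 give 4 terms
  k=0: (−1)^0·36.0000/(36)·0.6180^6·0.7862^0 = +0.055710
  k=1: (−1)^1·36.0000/(4)·0.6180^4·0.7862^2 = -0.811407
  k=2: (−1)^2·36.0000/(4)·0.6180^2·0.7862^4 = +1.313116
  k=3: (−1)^3·36.0000/(36)·0.6180^0·0.7862^6 = -0.236116
d^3_{0,0}(1.8092) = +0.055710 -0.811407 +1.313116 -0.236116 = +0.321304
Phases: e^{-i·(0)·0.772}=+1.000000+0.000000i, e^{-i·(0)·4.245}=+1.000000+0.000000i ⇒ D=+0.321304+0.000000i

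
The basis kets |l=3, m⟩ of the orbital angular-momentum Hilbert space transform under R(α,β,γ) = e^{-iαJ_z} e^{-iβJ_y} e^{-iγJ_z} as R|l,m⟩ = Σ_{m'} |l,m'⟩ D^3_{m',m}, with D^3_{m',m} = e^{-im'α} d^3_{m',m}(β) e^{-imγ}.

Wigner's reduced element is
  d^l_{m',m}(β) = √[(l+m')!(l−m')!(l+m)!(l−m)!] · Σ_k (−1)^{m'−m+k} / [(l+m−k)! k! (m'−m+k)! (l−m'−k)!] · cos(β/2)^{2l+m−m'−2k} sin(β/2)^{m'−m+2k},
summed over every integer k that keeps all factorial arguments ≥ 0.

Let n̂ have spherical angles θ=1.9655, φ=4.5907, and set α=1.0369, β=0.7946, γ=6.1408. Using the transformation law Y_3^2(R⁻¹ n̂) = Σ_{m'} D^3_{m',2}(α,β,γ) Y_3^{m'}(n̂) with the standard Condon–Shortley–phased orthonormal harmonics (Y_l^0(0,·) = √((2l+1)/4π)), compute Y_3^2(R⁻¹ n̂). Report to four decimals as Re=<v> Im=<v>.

Re=0.0894 Im=-0.1926

Need the full column D^3_{m',2} for m'=−3..3 at α=1.0369, β=0.7946, γ=6.1408.
cos(β/2)=0.922109, sin(β/2)=0.386930
d^3_{-3,2}: single k=5 term ⇒ +0.019589;  D = -0.018961-0.004920i
d^3_{-2,2}: k∈[4..5] ⇒ +0.095294 -0.003356 = +0.091938;  D = -0.065164+0.064855i
d^3_{-1,2}: k∈[3..4] ⇒ +0.287259 -0.025290 = +0.261970;  D = +0.064590+0.253882i
d^3_{0,2}: k∈[2..3] ⇒ +0.592864 -0.104389 = +0.488474;  D = +0.468802+0.137231i
d^3_{1,2}: k∈[1..2] ⇒ +0.815725 -0.287259 = +0.528466;  D = +0.385905-0.361045i
d^3_{2,2}: k∈[0..1] ⇒ +0.614743 -0.541208 = +0.073535;  D = -0.015921-0.071791i
d^3_{3,2}: single k=0 term ⇒ -0.631858;  D = +0.600638+0.196158i
Y_3^{m'}(θ=1.9655,φ=4.5907) and Σ D·Y over m':
  (-0.0190-0.0049i)·(+0.1172-0.3066i)  (-0.0652+0.0649i)·(+0.3250+0.0807i)  (+0.0646+0.2539i)·(+0.0094-0.0772i)  (+0.4688+0.1372i)·(+0.3244+0.0000i)  (+0.3859-0.3610i)·(-0.0094-0.0772i)  (-0.0159-0.0718i)·(+0.3250-0.0807i)  (+0.6006+0.1962i)·(-0.1172-0.3066i)
Y_3^2(R⁻¹ n̂) = +0.089424-0.192561i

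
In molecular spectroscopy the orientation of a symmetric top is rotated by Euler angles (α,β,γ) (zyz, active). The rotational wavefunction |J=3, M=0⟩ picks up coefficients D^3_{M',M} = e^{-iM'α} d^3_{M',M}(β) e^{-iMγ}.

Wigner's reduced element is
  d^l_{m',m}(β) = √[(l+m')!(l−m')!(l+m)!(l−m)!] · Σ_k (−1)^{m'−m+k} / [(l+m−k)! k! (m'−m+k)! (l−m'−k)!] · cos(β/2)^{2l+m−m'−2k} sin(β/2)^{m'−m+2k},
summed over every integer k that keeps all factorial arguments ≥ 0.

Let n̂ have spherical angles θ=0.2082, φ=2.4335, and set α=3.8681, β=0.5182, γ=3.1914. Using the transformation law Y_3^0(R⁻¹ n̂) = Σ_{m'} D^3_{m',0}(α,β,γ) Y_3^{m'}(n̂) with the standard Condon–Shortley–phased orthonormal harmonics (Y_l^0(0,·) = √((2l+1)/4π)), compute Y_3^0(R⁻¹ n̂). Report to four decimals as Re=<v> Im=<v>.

Re=0.2357 Im=0.0000

Need the full column D^3_{m',0} for m'=−3..3 at α=3.8681, β=0.5182, γ=3.1914.
cos(β/2)=0.966621, sin(β/2)=0.256211
d^3_{-3,0}: single k=3 term ⇒ +0.067932;  D = +0.038845-0.055730i
d^3_{-2,0}: k∈[2..3] ⇒ +0.313892 -0.022053 = +0.291839;  D = +0.034294+0.289817i
d^3_{-1,0}: k∈[1..3] ⇒ +0.748978 -0.157860 +0.003697 = +0.594815;  D = -0.444623-0.395113i
d^3_{0,0}: k∈[0..3] ⇒ +0.815713 -0.515777 +0.036236 -0.000283 = +0.335889;  D = +0.335889+0.000000i
d^3_{1,0}: k∈[0..2] ⇒ -0.748978 +0.157860 -0.003697 = -0.594815;  D = +0.444623-0.395113i
d^3_{2,0}: k∈[0..1] ⇒ +0.313892 -0.022053 = +0.291839;  D = +0.034294-0.289817i
d^3_{3,0}: single k=0 term ⇒ -0.067932;  D = -0.038845-0.055730i
Y_3^{m'}(θ=0.2082,φ=2.4335) and Σ D·Y over m':
  (+0.0388-0.0557i)·(+0.0019-0.0031i)  (+0.0343+0.2898i)·(+0.0066+0.0422i)  (-0.4446-0.3951i)·(-0.1921-0.1645i)  (+0.3359+0.0000i)·(+0.6522+0.0000i)  (+0.4446-0.3951i)·(+0.1921-0.1645i)  (+0.0343-0.2898i)·(+0.0066-0.0422i)  (-0.0388-0.0557i)·(-0.0019-0.0031i)
Y_3^0(R⁻¹ n̂) = +0.235719-0.000000i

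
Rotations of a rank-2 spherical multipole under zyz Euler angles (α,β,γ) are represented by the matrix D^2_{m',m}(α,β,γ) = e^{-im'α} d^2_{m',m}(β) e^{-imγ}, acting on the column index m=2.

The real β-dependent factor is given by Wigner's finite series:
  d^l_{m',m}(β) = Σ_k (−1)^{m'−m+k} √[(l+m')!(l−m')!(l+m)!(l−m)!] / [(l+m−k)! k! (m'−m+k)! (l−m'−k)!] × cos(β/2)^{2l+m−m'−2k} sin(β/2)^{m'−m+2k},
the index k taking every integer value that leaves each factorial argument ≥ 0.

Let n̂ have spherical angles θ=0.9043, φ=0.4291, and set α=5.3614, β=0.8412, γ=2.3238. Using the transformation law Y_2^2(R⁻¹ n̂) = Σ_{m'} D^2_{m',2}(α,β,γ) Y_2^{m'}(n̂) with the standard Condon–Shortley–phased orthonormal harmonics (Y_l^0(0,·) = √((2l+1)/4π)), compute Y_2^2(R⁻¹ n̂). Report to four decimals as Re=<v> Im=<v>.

Re=0.2167 Im=-0.1672

Need the full column D^2_{m',2} for m'=−2..2 at α=5.3614, β=0.8412, γ=2.3238.
cos(β/2)=0.912844, sin(β/2)=0.408308
d^2_{-2,2}: single k=4 term ⇒ +0.027794;  D = +0.027195-0.005739i
d^2_{-1,2}: single k=3 term ⇒ +0.124277;  D = +0.093938+0.081366i
d^2_{0,2}: single k=2 term ⇒ +0.340287;  D = -0.022031+0.339573i
d^2_{1,2}: single k=1 term ⇒ +0.621166;  D = -0.518141+0.342605i
d^2_{2,2}: single k=0 term ⇒ +0.694363;  D = -0.655176-0.229965i
Y_2^{m'}(θ=0.9043,φ=0.4291) and Σ D·Y over m':
  (+0.0272-0.0057i)·(+0.1560-0.1806i)  (+0.0939+0.0814i)·(+0.3414-0.1562i)  (-0.0220+0.3396i)·(+0.0463+0.0000i)  (-0.5181+0.3426i)·(-0.3414-0.1562i)  (-0.6552-0.2300i)·(+0.1560+0.1806i)
Y_2^2(R⁻¹ n̂) = +0.216656-0.167206i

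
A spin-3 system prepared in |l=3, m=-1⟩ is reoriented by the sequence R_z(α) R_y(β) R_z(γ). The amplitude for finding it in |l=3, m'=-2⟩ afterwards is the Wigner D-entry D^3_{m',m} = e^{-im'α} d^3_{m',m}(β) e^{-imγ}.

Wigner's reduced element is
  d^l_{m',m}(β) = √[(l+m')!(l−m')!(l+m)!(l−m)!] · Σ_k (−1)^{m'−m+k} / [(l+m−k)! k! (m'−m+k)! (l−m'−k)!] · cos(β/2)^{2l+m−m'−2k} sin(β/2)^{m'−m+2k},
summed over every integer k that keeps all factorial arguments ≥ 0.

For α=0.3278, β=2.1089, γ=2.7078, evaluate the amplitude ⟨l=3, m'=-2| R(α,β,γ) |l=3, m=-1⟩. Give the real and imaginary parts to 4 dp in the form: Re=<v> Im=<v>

D^3_{-2,-1}(0.3278,2.1089,2.7078) = e^{-i·-2·0.3278}·d^3_{-2,-1}(2.1089)·e^{-i·-1·2.7078}. Compute d first:
With c≡cos(β/2)=0.493706 and s≡sin(β/2)=0.869629, N=[1·120·2·24]^{1/2}=75.894664
k∈{1,2} keeps every argument non-negative
  k=1: (−1)^0·75.8947/(24)·0.4937^5·0.8696^1 = +0.080663
  k=2: (−1)^1·75.8947/(12)·0.4937^3·0.8696^3 = -0.500538
d^3_{-2,-1}(2.1089) = +0.080663 -0.500538 = -0.419875
Phases: e^{-i·(-2)·0.3278}=+0.792682+0.609635i, e^{-i·(-1)·2.7078}=-0.907378+0.420315i ⇒ D=+0.409589+0.092370i

Re=0.4096 Im=0.0924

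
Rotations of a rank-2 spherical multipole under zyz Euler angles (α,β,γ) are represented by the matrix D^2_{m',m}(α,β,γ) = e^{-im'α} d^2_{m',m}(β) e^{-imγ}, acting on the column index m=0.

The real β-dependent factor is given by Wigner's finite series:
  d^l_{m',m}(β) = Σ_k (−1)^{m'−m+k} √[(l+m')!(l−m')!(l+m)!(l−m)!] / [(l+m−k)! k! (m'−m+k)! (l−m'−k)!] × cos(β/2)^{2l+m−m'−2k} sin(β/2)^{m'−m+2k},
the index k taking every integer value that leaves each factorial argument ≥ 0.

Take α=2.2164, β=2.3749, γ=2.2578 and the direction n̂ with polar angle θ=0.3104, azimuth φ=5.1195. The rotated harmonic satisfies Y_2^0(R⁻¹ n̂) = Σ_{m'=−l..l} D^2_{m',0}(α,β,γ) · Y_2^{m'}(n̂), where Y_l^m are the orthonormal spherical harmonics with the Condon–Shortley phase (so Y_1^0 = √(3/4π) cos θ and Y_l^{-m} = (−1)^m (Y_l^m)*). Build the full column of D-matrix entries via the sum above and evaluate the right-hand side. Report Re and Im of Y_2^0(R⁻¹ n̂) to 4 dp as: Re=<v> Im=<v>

Need the full column D^2_{m',0} for m'=−2..2 at α=2.2164, β=2.3749, γ=2.2578.
cos(β/2)=0.374026, sin(β/2)=0.927418
d^2_{-2,0}: single k=2 term ⇒ +0.294734;  D = -0.081335-0.283289i
d^2_{-1,0}: k∈[1..2] ⇒ +0.118866 -0.730810 = -0.611944;  D = +0.368195-0.488782i
d^2_{0,0}: k∈[0..2] ⇒ +0.019571 -0.481299 +0.739780 = +0.278052;  D = +0.278052+0.000000i
d^2_{1,0}: k∈[0..1] ⇒ -0.118866 +0.730810 = +0.611944;  D = -0.368195-0.488782i
d^2_{2,0}: single k=0 term ⇒ +0.294734;  D = -0.081335+0.283289i
Y_2^{m'}(θ=0.3104,φ=5.1195) and Σ D·Y over m':
  (-0.0813-0.2833i)·(-0.0247+0.0262i)  (+0.3682-0.4888i)·(+0.0890+0.2063i)  (+0.2781+0.0000i)·(+0.5425+0.0000i)  (-0.3682-0.4888i)·(-0.0890+0.2063i)  (-0.0813+0.2833i)·(-0.0247-0.0262i)
Y_2^0(R⁻¹ n̂) = +0.436930-0.000000i

Re=0.4369 Im=0.0000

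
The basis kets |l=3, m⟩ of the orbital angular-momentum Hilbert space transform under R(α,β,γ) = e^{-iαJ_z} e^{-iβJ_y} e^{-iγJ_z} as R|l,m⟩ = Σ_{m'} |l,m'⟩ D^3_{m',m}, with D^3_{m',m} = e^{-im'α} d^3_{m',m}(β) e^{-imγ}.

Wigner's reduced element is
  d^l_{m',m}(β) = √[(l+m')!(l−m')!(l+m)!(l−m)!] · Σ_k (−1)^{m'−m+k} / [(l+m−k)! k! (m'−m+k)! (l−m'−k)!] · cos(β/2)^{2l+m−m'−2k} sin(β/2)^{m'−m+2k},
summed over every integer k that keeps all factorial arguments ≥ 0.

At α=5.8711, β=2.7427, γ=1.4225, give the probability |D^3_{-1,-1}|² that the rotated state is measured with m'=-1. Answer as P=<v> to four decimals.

P=0.0423

D^3_{-1,-1}(5.8711,2.7427,1.4225) = e^{-i·-1·5.8711}·d^3_{-1,-1}(2.7427)·e^{-i·-1·1.4225}. Compute d first:
c=cos(2.7427/2)=0.198127, s=sin(2.7427/2)=0.980176; N=√[2·24·2·24]=48.000000
Admissible k: 0..2 (factorial args all ≥0)
  k=0: (−1)^0·48.0000/(48)·0.1981^6·0.9802^0 = +0.000060
  k=1: (−1)^1·48.0000/(6)·0.1981^4·0.9802^2 = -0.011843
  k=2: (−1)^2·48.0000/(8)·0.1981^2·0.9802^4 = +0.217397
d^3_{-1,-1}(2.7427) = +0.000060 -0.011843 +0.217397 = +0.205615
|D^3_{-1,-1}|² = |d^3_{-1,-1}(β)|² = (+0.205615)² = 0.042277 (the z-rotation phases have unit modulus)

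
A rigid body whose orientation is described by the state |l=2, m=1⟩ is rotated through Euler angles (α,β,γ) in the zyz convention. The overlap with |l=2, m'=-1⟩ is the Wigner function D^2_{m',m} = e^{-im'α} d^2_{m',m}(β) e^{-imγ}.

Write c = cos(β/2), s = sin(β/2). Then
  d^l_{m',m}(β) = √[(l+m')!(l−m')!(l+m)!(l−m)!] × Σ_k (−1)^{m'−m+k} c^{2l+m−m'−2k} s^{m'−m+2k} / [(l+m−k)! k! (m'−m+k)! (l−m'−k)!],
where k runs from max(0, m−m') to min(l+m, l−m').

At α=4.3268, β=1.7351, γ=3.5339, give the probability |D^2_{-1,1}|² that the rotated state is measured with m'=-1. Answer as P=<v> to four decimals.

P=0.1532

Split into d^2_{-1,1}(β=1.7351) × two z-phases.
With c≡cos(β/2)=0.646697 and s≡sin(β/2)=0.762747, N=[1·6·6·1]^{1/2}=6.000000
The bounds max(0,m−m')=2 and min(l+m,l−m')=3 give 2 terms
  k=2: (−1)^0·6.0000/(2)·0.6467^2·0.7627^2 = +0.729935
  k=3: (−1)^1·6.0000/(6)·0.6467^0·0.7627^4 = -0.338471
d^2_{-1,1}(1.7351) = +0.729935 -0.338471 = +0.391464
|D^2_{-1,1}|² = |d^2_{-1,1}(β)|² = (+0.391464)² = 0.153244 (the z-rotation phases have unit modulus)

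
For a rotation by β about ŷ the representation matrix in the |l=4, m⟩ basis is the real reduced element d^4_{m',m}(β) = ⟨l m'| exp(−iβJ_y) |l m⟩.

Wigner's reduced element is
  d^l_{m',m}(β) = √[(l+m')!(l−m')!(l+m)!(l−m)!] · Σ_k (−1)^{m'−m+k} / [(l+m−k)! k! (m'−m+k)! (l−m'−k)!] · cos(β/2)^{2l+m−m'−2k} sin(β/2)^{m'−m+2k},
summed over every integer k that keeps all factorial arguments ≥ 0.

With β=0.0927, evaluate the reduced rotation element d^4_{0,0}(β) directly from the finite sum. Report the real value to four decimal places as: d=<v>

d=0.9575

d^4_{0,0}(β=0.0927) via Wigner's sum:
c=cos(0.0927/2)=0.998926, s=sin(0.0927/2)=0.046333; N=√[24·24·24·24]=576.000000
Admissible k: 0..4 (factorial args all ≥0)
  k=0: (−1)^0·576.0000/(576)·0.9989^8·0.0463^0 = +0.991440
  k=1: (−1)^1·576.0000/(36)·0.9989^6·0.0463^2 = -0.034128
  k=2: (−1)^2·576.0000/(16)·0.9989^4·0.0463^4 = +0.000165
  k=3: (−1)^3·576.0000/(36)·0.9989^2·0.0463^6 = -0.000000
  k=4: (−1)^4·576.0000/(576)·0.9989^0·0.0463^8 = +0.000000
d^4_{0,0}(0.0927) = +0.991440 -0.034128 +0.000165 -0.000000 +0.000000 = +0.957478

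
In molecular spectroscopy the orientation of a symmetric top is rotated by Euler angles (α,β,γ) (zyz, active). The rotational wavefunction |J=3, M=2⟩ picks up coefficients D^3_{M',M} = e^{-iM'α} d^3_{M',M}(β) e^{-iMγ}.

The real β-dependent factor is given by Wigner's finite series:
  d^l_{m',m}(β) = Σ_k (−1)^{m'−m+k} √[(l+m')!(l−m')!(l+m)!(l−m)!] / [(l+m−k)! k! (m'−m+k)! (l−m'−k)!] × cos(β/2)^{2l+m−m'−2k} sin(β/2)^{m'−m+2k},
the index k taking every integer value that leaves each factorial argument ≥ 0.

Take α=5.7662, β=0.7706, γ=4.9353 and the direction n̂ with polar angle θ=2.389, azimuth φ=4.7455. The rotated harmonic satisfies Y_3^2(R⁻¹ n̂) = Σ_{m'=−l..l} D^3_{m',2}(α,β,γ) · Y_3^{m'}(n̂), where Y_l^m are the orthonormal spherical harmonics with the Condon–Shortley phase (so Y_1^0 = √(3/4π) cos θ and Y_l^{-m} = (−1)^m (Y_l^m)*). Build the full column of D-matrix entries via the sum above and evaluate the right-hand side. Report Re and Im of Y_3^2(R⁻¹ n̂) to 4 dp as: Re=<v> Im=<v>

Need the full column D^3_{m',2} for m'=−3..3 at α=5.7662, β=0.7706, γ=4.9353.
cos(β/2)=0.926686, sin(β/2)=0.375837
d^3_{-3,2}: single k=5 term ⇒ +0.017022;  D = +0.007034+0.015501i
d^3_{-2,2}: k∈[4..5] ⇒ +0.085671 -0.002818 = +0.082853;  D = -0.007529+0.082510i
d^3_{-1,2}: k∈[3..4] ⇒ +0.267194 -0.021975 = +0.245219;  D = -0.140073+0.201275i
d^3_{0,2}: k∈[2..3] ⇒ +0.570545 -0.093848 = +0.476697;  D = -0.430103+0.205552i
d^3_{1,2}: k∈[1..2] ⇒ +0.812198 -0.267194 = +0.545004;  D = -0.543625-0.038752i
d^3_{2,2}: k∈[0..1] ⇒ +0.633279 -0.520834 = +0.112445;  D = -0.093550-0.062387i
d^3_{3,2}: single k=0 term ⇒ -0.629126;  D = +0.282487+0.562139i
Y_3^{m'}(θ=2.389,φ=4.7455) and Σ D·Y over m':
  (+0.0070+0.0155i)·(-0.0132-0.1326i)  (-0.0075+0.0825i)·(+0.3478-0.0231i)  (-0.1401+0.2013i)·(+0.0122+0.3674i)  (-0.4301+0.2056i)·(+0.0915+0.0000i)  (-0.5436-0.0388i)·(-0.0122+0.3674i)  (-0.0936-0.0624i)·(+0.3478+0.0231i)  (+0.2825+0.5621i)·(+0.0132-0.1326i)
Y_3^2(R⁻¹ n̂) = -0.045752-0.255577i

Re=-0.0458 Im=-0.2556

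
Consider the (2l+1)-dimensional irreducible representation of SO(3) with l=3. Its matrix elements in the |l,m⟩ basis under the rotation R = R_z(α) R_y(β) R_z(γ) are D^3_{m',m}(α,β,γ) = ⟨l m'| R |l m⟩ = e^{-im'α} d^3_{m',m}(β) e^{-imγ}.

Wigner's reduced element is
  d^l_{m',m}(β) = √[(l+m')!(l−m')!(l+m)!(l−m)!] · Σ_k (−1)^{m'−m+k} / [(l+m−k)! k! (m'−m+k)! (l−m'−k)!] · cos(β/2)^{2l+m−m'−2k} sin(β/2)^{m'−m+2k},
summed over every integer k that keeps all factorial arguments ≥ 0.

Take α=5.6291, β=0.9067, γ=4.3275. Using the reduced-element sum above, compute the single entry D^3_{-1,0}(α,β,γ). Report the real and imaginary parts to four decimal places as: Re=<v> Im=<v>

Split into d^3_{-1,0}(β=0.9067) × two z-phases.
With c≡cos(β/2)=0.898985 and s≡sin(β/2)=0.437980, N=[2·24·6·6]^{1/2}=41.569219
k: max(0,(0)−(-1))=1 … min(3+(0),3−(-1))=3
  k=1: (−1)^0·41.5692/(12)·0.8990^5·0.4380^1 = +0.890854
  k=2: (−1)^1·41.5692/(4)·0.8990^3·0.4380^3 = -0.634353
  k=3: (−1)^2·41.5692/(12)·0.8990^1·0.4380^5 = +0.050189
d^3_{-1,0}(0.9067) = +0.890854 -0.634353 +0.050189 = +0.306691
Phases: e^{-i·(-1)·5.6291}=+0.793605-0.608434i, e^{-i·(0)·4.3275}=+1.000000+0.000000i ⇒ D=+0.243391-0.186601i

Re=0.2434 Im=-0.1866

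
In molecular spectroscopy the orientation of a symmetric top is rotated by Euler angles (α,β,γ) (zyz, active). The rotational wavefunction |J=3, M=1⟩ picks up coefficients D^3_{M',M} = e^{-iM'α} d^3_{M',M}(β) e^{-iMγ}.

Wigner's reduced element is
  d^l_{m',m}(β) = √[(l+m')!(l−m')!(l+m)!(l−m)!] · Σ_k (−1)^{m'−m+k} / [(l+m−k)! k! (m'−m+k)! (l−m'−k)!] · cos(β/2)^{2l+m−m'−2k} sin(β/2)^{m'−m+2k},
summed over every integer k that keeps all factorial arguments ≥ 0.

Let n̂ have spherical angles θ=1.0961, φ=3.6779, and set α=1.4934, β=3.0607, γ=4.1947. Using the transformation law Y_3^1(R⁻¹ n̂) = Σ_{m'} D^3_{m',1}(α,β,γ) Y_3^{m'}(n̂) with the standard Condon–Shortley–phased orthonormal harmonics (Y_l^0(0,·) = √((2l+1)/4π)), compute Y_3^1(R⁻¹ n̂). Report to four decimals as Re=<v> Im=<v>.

Need the full column D^3_{m',1} for m'=−3..3 at α=1.4934, β=3.0607, γ=4.1947.
cos(β/2)=0.040435, sin(β/2)=0.999182
d^3_{-3,1}: single k=4 term ⇒ +0.006312;  D = +0.006056+0.001778i
d^3_{-2,1}: k∈[3..4] ⇒ +0.000417 -0.127346 = -0.126929;  D = -0.045058+0.118662i
d^3_{-1,1}: k∈[2..4] ⇒ +0.000016 -0.013037 +0.995103 = +0.982082;  D = -0.888418-0.418567i
d^3_{0,1}: k∈[1..3] ⇒ +0.000000 -0.000685 +0.139500 = +0.138815;  D = -0.068696+0.120626i
d^3_{1,1}: k∈[0..2] ⇒ +0.000000 -0.000021 +0.009778 = +0.009757;  D = +0.008080+0.005469i
d^3_{2,1}: k∈[0..1] ⇒ -0.000000 +0.000417 = +0.000417;  D = +0.000260-0.000326i
d^3_{3,1}: single k=0 term ⇒ +0.000010;  D = -0.000008-0.000007i
Y_3^{m'}(θ=1.0961,φ=3.6779) and Σ D·Y over m':
  (+0.0061+0.0018i)·(+0.0112+0.2934i)  (-0.0451+0.1187i)·(+0.1766-0.3246i)  (-0.8884-0.4186i)·(-0.0110+0.0065i)  (-0.0687+0.1206i)·(-0.3335+0.0000i)  (+0.0081+0.0055i)·(+0.0110+0.0065i)  (+0.0003-0.0003i)·(+0.1766+0.3246i)  (-0.0000-0.0000i)·(-0.0112+0.2934i)
Y_3^1(R⁻¹ n̂) = +0.065750-0.003926i

Re=0.0657 Im=-0.0039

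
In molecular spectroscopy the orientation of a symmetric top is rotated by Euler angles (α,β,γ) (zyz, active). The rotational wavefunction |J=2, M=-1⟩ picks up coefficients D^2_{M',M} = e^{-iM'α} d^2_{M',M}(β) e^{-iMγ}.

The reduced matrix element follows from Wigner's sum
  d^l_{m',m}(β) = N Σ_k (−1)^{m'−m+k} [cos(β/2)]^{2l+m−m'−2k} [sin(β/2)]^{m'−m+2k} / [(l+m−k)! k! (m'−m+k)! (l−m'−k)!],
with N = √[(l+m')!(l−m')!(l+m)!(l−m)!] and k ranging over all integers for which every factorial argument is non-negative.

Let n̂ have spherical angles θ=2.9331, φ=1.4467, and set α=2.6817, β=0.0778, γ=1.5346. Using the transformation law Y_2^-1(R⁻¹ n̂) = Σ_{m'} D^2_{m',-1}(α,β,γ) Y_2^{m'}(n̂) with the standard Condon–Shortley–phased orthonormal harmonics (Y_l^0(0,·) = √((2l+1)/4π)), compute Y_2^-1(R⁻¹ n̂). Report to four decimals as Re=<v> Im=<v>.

Need the full column D^2_{m',-1} for m'=−2..2 at α=2.6817, β=0.0778, γ=1.5346.
cos(β/2)=0.999243, sin(β/2)=0.038890
d^2_{-2,-1}: single k=1 term ⇒ +0.077604;  D = +0.063393+0.044763i
d^2_{-1,-1}: k∈[0..1] ⇒ +0.996977 -0.004530 = +0.992447;  D = -0.472394-0.872808i
d^2_{0,-1}: k∈[0..1] ⇒ -0.095045 +0.000144 = -0.094901;  D = -0.003434-0.094839i
d^2_{1,-1}: k∈[0..1] ⇒ +0.004530 -0.000002 = +0.004528;  D = +0.001862-0.004128i
d^2_{2,-1}: single k=0 term ⇒ -0.000118;  D = +0.000091-0.000075i
Y_2^{m'}(θ=2.9331,φ=1.4467) and Σ D·Y over m':
  (+0.0634+0.0448i)·(-0.0160-0.0041i)  (-0.4724-0.8728i)·(-0.0194+0.1552i)  (-0.0034-0.0948i)·(+0.5902+0.0000i)  (+0.0019-0.0041i)·(+0.0194+0.1552i)  (+0.0001-0.0001i)·(-0.0160+0.0041i)
Y_2^-1(R⁻¹ n̂) = +0.142456-0.113177i

Re=0.1425 Im=-0.1132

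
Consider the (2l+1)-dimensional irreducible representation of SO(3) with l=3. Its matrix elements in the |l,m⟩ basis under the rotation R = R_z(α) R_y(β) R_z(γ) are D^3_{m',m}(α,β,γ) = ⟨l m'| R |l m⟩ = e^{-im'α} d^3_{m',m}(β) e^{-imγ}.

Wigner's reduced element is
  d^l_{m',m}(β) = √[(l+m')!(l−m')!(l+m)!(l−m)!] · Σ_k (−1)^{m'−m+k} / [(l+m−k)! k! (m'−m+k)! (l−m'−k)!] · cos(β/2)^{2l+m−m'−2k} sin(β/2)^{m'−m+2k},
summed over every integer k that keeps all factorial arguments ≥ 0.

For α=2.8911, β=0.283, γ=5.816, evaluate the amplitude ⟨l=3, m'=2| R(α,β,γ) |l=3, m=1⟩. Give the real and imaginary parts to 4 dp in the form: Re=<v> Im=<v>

Re=-0.2306 Im=-0.3352

First d^3_{2,1}(β=0.283), then the phase factors e^{-i(2)α} and e^{-i(1)γ}:
Half-angle: c=0.990006, s=0.141028. N=√(120·1·24·2)=75.894664
Admissible k: 0..1 (factorial args all ≥0)
  k=0: (−1)^1·75.8947/(24)·0.9900^5·0.1410^1 = -0.424126
  k=1: (−1)^2·75.8947/(12)·0.9900^3·0.1410^3 = +0.017213
d^3_{2,1}(0.283) = -0.424126 +0.017213 = -0.406912
Phases: e^{-i·(2)·2.8911}=+0.877110+0.480290i, e^{-i·(1)·5.816}=+0.892839+0.450375i ⇒ D=-0.230641-0.335235i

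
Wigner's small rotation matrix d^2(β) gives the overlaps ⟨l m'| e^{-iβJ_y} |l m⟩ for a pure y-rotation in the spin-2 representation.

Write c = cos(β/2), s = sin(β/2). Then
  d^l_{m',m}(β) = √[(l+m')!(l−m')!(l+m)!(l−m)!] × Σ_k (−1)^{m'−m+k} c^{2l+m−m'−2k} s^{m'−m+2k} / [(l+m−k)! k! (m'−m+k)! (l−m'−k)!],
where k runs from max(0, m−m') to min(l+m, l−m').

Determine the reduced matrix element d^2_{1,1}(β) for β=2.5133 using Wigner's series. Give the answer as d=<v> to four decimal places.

d^2_{1,1}(β=2.5133) via Wigner's sum:
Half-angle: c=0.309005, s=0.951061. N=√(6·1·6·1)=6.000000
k: max(0,(1)−(1))=0 … min(2+(1),2−(1))=1
  k=0: (−1)^0·6.0000/(6)·0.3090^4·0.9511^0 = +0.009117
  k=1: (−1)^1·6.0000/(2)·0.3090^2·0.9511^2 = -0.259100
d^2_{1,1}(2.5133) = +0.009117 -0.259100 = -0.249983

d=-0.2500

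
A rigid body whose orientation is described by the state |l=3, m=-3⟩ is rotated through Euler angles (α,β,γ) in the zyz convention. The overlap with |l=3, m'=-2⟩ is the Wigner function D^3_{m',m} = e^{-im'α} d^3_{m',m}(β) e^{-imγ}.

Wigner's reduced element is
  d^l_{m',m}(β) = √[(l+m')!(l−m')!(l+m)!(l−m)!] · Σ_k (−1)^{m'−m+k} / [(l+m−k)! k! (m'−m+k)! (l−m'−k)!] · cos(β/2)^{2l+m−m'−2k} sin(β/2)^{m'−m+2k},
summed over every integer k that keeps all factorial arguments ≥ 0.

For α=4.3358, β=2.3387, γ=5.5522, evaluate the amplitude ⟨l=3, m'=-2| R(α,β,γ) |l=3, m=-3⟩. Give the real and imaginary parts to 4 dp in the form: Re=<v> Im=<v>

D^3_{-2,-3}(4.3358,2.3387,5.5522) = e^{-i·-2·4.3358}·d^3_{-2,-3}(2.3387)·e^{-i·-3·5.5522}. Compute d first:
With c≡cos(β/2)=0.390750 and s≡sin(β/2)=0.920497, N=[1·120·1·720]^{1/2}=293.938769
k∈{0} keeps every argument non-negative
  k=0: (−1)^1·293.9388/(120)·0.3908^5·0.9205^1 = -0.020540
d^3_{-2,-3}(2.3387) = -0.020540
Phases: e^{-i·(-2)·4.3358}=-0.729519+0.683961i, e^{-i·(-3)·5.5522}=-0.582791-0.812622i ⇒ D=-0.020149-0.003989i

Re=-0.0201 Im=-0.0040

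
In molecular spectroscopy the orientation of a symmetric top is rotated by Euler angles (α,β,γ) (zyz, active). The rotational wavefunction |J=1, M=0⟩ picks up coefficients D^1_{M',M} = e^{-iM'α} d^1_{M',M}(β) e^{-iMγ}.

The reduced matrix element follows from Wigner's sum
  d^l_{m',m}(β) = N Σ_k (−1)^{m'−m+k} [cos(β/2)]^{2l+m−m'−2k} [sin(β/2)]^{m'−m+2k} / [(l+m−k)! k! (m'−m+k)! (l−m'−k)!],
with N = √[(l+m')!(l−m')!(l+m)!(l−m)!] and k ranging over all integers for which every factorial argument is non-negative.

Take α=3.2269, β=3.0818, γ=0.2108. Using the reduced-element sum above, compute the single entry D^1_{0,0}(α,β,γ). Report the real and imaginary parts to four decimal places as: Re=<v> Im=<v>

Split into d^1_{0,0}(β=3.0818) × two z-phases.
Half-angle: c=0.029892, s=0.999553. N=√(1·1·1·1)=1.000000
Admissible k: 0..1 (factorial args all ≥0)
  k=0: (−1)^0·1.0000/(1)·0.0299^2·0.9996^0 = +0.000894
  k=1: (−1)^1·1.0000/(1)·0.0299^0·0.9996^2 = -0.999106
d^1_{0,0}(3.0818) = +0.000894 -0.999106 = -0.998213
Phases: e^{-i·(0)·3.2269}=+1.000000+0.000000i, e^{-i·(0)·0.2108}=+1.000000+0.000000i ⇒ D=-0.998213+0.000000i

Re=-0.9982 Im=0.0000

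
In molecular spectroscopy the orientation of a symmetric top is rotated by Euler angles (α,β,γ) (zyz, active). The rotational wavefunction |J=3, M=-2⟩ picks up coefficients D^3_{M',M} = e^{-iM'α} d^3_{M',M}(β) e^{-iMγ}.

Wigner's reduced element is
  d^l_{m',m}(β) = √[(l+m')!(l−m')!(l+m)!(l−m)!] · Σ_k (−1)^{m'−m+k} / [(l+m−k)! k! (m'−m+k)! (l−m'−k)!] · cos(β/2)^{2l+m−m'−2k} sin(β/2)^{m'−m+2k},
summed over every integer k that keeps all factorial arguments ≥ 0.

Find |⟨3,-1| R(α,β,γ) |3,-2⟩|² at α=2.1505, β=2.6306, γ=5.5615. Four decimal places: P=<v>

Split into d^3_{-1,-2}(β=2.6306) × two z-phases.
With c≡cos(β/2)=0.252726 and s≡sin(β/2)=0.967538, N=[2·24·1·120]^{1/2}=75.894664
Admissible k: 0..1 (factorial args all ≥0)
  k=0: (−1)^1·75.8947/(24)·0.2527^5·0.9675^1 = -0.003154
  k=1: (−1)^2·75.8947/(12)·0.2527^3·0.9675^3 = +0.092466
d^3_{-1,-2}(2.6306) = -0.003154 +0.092466 = +0.089312
|D^3_{-1,-2}|² = |d^3_{-1,-2}(β)|² = (+0.089312)² = 0.007977 (the z-rotation phases have unit modulus)

P=0.0080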